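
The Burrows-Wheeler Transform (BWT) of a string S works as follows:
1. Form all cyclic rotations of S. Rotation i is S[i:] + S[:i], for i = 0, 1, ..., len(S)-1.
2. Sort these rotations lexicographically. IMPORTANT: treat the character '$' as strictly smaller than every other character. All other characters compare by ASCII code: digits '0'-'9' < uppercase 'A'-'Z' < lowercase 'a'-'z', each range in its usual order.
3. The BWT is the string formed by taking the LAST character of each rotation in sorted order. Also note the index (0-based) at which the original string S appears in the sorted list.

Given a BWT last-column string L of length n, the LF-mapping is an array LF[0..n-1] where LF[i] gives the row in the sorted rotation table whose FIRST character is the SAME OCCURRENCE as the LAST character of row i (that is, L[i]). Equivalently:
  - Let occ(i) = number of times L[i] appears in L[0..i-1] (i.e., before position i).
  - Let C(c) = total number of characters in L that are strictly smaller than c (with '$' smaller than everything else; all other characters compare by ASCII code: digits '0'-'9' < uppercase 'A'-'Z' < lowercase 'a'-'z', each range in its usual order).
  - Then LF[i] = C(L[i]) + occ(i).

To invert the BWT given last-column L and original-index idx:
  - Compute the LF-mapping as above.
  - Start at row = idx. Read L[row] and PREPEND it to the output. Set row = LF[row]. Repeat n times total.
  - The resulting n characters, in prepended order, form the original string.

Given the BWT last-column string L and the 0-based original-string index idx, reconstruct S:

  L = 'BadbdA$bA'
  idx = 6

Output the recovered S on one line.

LF mapping: 3 4 7 5 8 1 0 6 2
Walk LF starting at row 6, prepending L[row]:
  step 1: row=6, L[6]='$', prepend. Next row=LF[6]=0
  step 2: row=0, L[0]='B', prepend. Next row=LF[0]=3
  step 3: row=3, L[3]='b', prepend. Next row=LF[3]=5
  step 4: row=5, L[5]='A', prepend. Next row=LF[5]=1
  step 5: row=1, L[1]='a', prepend. Next row=LF[1]=4
  step 6: row=4, L[4]='d', prepend. Next row=LF[4]=8
  step 7: row=8, L[8]='A', prepend. Next row=LF[8]=2
  step 8: row=2, L[2]='d', prepend. Next row=LF[2]=7
  step 9: row=7, L[7]='b', prepend. Next row=LF[7]=6
Reversed output: bdAdaAbB$

Answer: bdAdaAbB$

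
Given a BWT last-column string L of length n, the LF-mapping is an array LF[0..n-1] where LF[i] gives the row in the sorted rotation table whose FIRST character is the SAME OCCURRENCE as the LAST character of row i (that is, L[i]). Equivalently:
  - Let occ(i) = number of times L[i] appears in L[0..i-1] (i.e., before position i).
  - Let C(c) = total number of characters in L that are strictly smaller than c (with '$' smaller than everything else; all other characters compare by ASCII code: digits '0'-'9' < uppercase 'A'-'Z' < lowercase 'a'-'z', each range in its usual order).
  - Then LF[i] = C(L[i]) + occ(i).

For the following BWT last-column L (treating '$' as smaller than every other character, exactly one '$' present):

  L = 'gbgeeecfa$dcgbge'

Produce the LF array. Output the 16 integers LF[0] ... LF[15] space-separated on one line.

Char counts: '$':1, 'a':1, 'b':2, 'c':2, 'd':1, 'e':4, 'f':1, 'g':4
C (first-col start): C('$')=0, C('a')=1, C('b')=2, C('c')=4, C('d')=6, C('e')=7, C('f')=11, C('g')=12
L[0]='g': occ=0, LF[0]=C('g')+0=12+0=12
L[1]='b': occ=0, LF[1]=C('b')+0=2+0=2
L[2]='g': occ=1, LF[2]=C('g')+1=12+1=13
L[3]='e': occ=0, LF[3]=C('e')+0=7+0=7
L[4]='e': occ=1, LF[4]=C('e')+1=7+1=8
L[5]='e': occ=2, LF[5]=C('e')+2=7+2=9
L[6]='c': occ=0, LF[6]=C('c')+0=4+0=4
L[7]='f': occ=0, LF[7]=C('f')+0=11+0=11
L[8]='a': occ=0, LF[8]=C('a')+0=1+0=1
L[9]='$': occ=0, LF[9]=C('$')+0=0+0=0
L[10]='d': occ=0, LF[10]=C('d')+0=6+0=6
L[11]='c': occ=1, LF[11]=C('c')+1=4+1=5
L[12]='g': occ=2, LF[12]=C('g')+2=12+2=14
L[13]='b': occ=1, LF[13]=C('b')+1=2+1=3
L[14]='g': occ=3, LF[14]=C('g')+3=12+3=15
L[15]='e': occ=3, LF[15]=C('e')+3=7+3=10

Answer: 12 2 13 7 8 9 4 11 1 0 6 5 14 3 15 10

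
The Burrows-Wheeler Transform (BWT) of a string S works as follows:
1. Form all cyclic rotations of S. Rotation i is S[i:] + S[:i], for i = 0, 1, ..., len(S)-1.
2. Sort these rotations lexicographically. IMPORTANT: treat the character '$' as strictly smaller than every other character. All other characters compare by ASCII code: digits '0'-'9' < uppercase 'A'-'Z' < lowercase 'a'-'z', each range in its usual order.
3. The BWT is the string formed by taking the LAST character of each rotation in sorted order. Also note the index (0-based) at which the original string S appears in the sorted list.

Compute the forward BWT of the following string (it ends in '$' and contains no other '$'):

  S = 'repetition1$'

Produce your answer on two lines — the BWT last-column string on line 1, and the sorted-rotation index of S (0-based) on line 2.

All 12 rotations (rotation i = S[i:]+S[:i]):
  rot[0] = repetition1$
  rot[1] = epetition1$r
  rot[2] = petition1$re
  rot[3] = etition1$rep
  rot[4] = tition1$repe
  rot[5] = ition1$repet
  rot[6] = tion1$repeti
  rot[7] = ion1$repetit
  rot[8] = on1$repetiti
  rot[9] = n1$repetitio
  rot[10] = 1$repetition
  rot[11] = $repetition1
Sorted (with $ < everything):
  sorted[0] = $repetition1  (last char: '1')
  sorted[1] = 1$repetition  (last char: 'n')
  sorted[2] = epetition1$r  (last char: 'r')
  sorted[3] = etition1$rep  (last char: 'p')
  sorted[4] = ion1$repetit  (last char: 't')
  sorted[5] = ition1$repet  (last char: 't')
  sorted[6] = n1$repetitio  (last char: 'o')
  sorted[7] = on1$repetiti  (last char: 'i')
  sorted[8] = petition1$re  (last char: 'e')
  sorted[9] = repetition1$  (last char: '$')
  sorted[10] = tion1$repeti  (last char: 'i')
  sorted[11] = tition1$repe  (last char: 'e')
Last column: 1nrpttoie$ie
Original string S is at sorted index 9

Answer: 1nrpttoie$ie
9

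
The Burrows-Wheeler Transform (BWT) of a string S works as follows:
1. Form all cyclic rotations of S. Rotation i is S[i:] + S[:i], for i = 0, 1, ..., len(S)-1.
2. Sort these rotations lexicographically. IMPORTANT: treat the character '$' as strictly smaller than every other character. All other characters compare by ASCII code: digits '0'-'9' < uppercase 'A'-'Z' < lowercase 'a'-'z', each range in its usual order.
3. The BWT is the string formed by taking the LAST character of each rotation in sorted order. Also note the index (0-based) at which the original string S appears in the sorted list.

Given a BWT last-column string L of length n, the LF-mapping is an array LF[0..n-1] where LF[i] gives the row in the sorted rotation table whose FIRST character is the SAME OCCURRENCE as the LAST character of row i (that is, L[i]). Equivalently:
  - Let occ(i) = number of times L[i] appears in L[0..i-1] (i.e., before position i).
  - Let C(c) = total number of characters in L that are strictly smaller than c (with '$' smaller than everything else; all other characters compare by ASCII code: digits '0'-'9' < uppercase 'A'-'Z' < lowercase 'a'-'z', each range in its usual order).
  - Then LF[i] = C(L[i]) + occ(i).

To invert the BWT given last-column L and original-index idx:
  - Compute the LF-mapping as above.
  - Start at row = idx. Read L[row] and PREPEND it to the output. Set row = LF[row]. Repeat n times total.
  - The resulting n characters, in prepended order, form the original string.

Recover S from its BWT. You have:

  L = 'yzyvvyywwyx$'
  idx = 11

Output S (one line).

LF mapping: 6 11 7 1 2 8 9 3 4 10 5 0
Walk LF starting at row 11, prepending L[row]:
  step 1: row=11, L[11]='$', prepend. Next row=LF[11]=0
  step 2: row=0, L[0]='y', prepend. Next row=LF[0]=6
  step 3: row=6, L[6]='y', prepend. Next row=LF[6]=9
  step 4: row=9, L[9]='y', prepend. Next row=LF[9]=10
  step 5: row=10, L[10]='x', prepend. Next row=LF[10]=5
  step 6: row=5, L[5]='y', prepend. Next row=LF[5]=8
  step 7: row=8, L[8]='w', prepend. Next row=LF[8]=4
  step 8: row=4, L[4]='v', prepend. Next row=LF[4]=2
  step 9: row=2, L[2]='y', prepend. Next row=LF[2]=7
  step 10: row=7, L[7]='w', prepend. Next row=LF[7]=3
  step 11: row=3, L[3]='v', prepend. Next row=LF[3]=1
  step 12: row=1, L[1]='z', prepend. Next row=LF[1]=11
Reversed output: zvwyvwyxyyy$

Answer: zvwyvwyxyyy$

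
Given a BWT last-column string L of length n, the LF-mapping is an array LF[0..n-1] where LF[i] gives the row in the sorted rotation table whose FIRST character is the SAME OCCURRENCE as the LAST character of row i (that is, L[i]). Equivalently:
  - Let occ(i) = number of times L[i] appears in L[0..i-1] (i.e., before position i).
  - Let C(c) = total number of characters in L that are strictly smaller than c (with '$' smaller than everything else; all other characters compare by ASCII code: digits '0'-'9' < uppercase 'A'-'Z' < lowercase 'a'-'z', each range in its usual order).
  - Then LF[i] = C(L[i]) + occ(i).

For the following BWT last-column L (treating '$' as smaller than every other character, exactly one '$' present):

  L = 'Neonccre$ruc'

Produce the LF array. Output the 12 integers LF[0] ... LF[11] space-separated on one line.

Char counts: '$':1, 'N':1, 'c':3, 'e':2, 'n':1, 'o':1, 'r':2, 'u':1
C (first-col start): C('$')=0, C('N')=1, C('c')=2, C('e')=5, C('n')=7, C('o')=8, C('r')=9, C('u')=11
L[0]='N': occ=0, LF[0]=C('N')+0=1+0=1
L[1]='e': occ=0, LF[1]=C('e')+0=5+0=5
L[2]='o': occ=0, LF[2]=C('o')+0=8+0=8
L[3]='n': occ=0, LF[3]=C('n')+0=7+0=7
L[4]='c': occ=0, LF[4]=C('c')+0=2+0=2
L[5]='c': occ=1, LF[5]=C('c')+1=2+1=3
L[6]='r': occ=0, LF[6]=C('r')+0=9+0=9
L[7]='e': occ=1, LF[7]=C('e')+1=5+1=6
L[8]='$': occ=0, LF[8]=C('$')+0=0+0=0
L[9]='r': occ=1, LF[9]=C('r')+1=9+1=10
L[10]='u': occ=0, LF[10]=C('u')+0=11+0=11
L[11]='c': occ=2, LF[11]=C('c')+2=2+2=4

Answer: 1 5 8 7 2 3 9 6 0 10 11 4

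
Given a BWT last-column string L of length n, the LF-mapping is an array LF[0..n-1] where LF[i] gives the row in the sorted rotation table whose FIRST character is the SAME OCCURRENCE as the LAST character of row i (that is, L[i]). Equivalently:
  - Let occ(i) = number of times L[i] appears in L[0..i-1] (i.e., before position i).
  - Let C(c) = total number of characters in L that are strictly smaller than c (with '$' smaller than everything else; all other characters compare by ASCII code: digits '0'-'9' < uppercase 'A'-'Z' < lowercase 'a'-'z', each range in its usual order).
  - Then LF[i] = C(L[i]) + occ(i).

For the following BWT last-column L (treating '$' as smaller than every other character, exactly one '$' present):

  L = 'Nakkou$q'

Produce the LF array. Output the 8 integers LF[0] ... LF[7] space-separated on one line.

Char counts: '$':1, 'N':1, 'a':1, 'k':2, 'o':1, 'q':1, 'u':1
C (first-col start): C('$')=0, C('N')=1, C('a')=2, C('k')=3, C('o')=5, C('q')=6, C('u')=7
L[0]='N': occ=0, LF[0]=C('N')+0=1+0=1
L[1]='a': occ=0, LF[1]=C('a')+0=2+0=2
L[2]='k': occ=0, LF[2]=C('k')+0=3+0=3
L[3]='k': occ=1, LF[3]=C('k')+1=3+1=4
L[4]='o': occ=0, LF[4]=C('o')+0=5+0=5
L[5]='u': occ=0, LF[5]=C('u')+0=7+0=7
L[6]='$': occ=0, LF[6]=C('$')+0=0+0=0
L[7]='q': occ=0, LF[7]=C('q')+0=6+0=6

Answer: 1 2 3 4 5 7 0 6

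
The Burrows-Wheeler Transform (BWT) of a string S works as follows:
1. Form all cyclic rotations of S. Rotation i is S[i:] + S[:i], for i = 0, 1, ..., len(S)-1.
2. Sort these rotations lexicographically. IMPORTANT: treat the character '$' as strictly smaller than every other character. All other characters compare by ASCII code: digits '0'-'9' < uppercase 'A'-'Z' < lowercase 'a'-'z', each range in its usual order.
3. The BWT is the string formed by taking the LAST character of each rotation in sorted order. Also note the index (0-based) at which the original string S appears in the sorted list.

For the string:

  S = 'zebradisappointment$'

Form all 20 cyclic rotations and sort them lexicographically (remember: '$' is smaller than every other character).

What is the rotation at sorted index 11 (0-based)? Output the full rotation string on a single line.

Answer: ntment$zebradisappoi

Derivation:
All 20 rotations (rotation i = S[i:]+S[:i]):
  rot[0] = zebradisappointment$
  rot[1] = ebradisappointment$z
  rot[2] = bradisappointment$ze
  rot[3] = radisappointment$zeb
  rot[4] = adisappointment$zebr
  rot[5] = disappointment$zebra
  rot[6] = isappointment$zebrad
  rot[7] = sappointment$zebradi
  rot[8] = appointment$zebradis
  rot[9] = ppointment$zebradisa
  rot[10] = pointment$zebradisap
  rot[11] = ointment$zebradisapp
  rot[12] = intment$zebradisappo
  rot[13] = ntment$zebradisappoi
  rot[14] = tment$zebradisappoin
  rot[15] = ment$zebradisappoint
  rot[16] = ent$zebradisappointm
  rot[17] = nt$zebradisappointme
  rot[18] = t$zebradisappointmen
  rot[19] = $zebradisappointment
Sorted (with $ < everything):
  sorted[0] = $zebradisappointment
  sorted[1] = adisappointment$zebr
  sorted[2] = appointment$zebradis
  sorted[3] = bradisappointment$ze
  sorted[4] = disappointment$zebra
  sorted[5] = ebradisappointment$z
  sorted[6] = ent$zebradisappointm
  sorted[7] = intment$zebradisappo
  sorted[8] = isappointment$zebrad
  sorted[9] = ment$zebradisappoint
  sorted[10] = nt$zebradisappointme
  sorted[11] = ntment$zebradisappoi
  sorted[12] = ointment$zebradisapp
  sorted[13] = pointment$zebradisap
  sorted[14] = ppointment$zebradisa
  sorted[15] = radisappointment$zeb
  sorted[16] = sappointment$zebradi
  sorted[17] = t$zebradisappointmen
  sorted[18] = tment$zebradisappoin
  sorted[19] = zebradisappointment$
sorted[11] = ntment$zebradisappoi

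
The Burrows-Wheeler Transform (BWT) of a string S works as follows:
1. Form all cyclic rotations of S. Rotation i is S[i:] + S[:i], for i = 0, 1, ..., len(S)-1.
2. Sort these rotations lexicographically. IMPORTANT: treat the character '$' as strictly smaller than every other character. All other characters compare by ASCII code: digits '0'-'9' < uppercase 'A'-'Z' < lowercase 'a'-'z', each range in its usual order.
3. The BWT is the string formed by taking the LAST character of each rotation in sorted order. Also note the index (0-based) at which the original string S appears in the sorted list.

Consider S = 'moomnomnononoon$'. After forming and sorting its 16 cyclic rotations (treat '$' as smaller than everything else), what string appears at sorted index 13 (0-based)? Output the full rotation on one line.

All 16 rotations (rotation i = S[i:]+S[:i]):
  rot[0] = moomnomnononoon$
  rot[1] = oomnomnononoon$m
  rot[2] = omnomnononoon$mo
  rot[3] = mnomnononoon$moo
  rot[4] = nomnononoon$moom
  rot[5] = omnononoon$moomn
  rot[6] = mnononoon$moomno
  rot[7] = nononoon$moomnom
  rot[8] = ononoon$moomnomn
  rot[9] = nonoon$moomnomno
  rot[10] = onoon$moomnomnon
  rot[11] = noon$moomnomnono
  rot[12] = oon$moomnomnonon
  rot[13] = on$moomnomnonono
  rot[14] = n$moomnomnononoo
  rot[15] = $moomnomnononoon
Sorted (with $ < everything):
  sorted[0] = $moomnomnononoon
  sorted[1] = mnomnononoon$moo
  sorted[2] = mnononoon$moomno
  sorted[3] = moomnomnononoon$
  sorted[4] = n$moomnomnononoo
  sorted[5] = nomnononoon$moom
  sorted[6] = nononoon$moomnom
  sorted[7] = nonoon$moomnomno
  sorted[8] = noon$moomnomnono
  sorted[9] = omnomnononoon$mo
  sorted[10] = omnononoon$moomn
  sorted[11] = on$moomnomnonono
  sorted[12] = ononoon$moomnomn
  sorted[13] = onoon$moomnomnon
  sorted[14] = oomnomnononoon$m
  sorted[15] = oon$moomnomnonon
sorted[13] = onoon$moomnomnon

Answer: onoon$moomnomnon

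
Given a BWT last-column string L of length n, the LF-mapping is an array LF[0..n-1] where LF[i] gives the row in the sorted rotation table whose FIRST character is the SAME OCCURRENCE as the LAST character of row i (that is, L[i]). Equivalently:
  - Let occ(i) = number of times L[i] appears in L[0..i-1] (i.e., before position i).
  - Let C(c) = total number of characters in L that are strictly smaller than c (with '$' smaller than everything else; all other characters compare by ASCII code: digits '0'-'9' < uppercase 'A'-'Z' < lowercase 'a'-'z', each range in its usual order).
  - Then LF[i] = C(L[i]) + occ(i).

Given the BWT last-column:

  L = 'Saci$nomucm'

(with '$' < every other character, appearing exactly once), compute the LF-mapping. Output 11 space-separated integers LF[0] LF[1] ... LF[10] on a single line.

Answer: 1 2 3 5 0 8 9 6 10 4 7

Derivation:
Char counts: '$':1, 'S':1, 'a':1, 'c':2, 'i':1, 'm':2, 'n':1, 'o':1, 'u':1
C (first-col start): C('$')=0, C('S')=1, C('a')=2, C('c')=3, C('i')=5, C('m')=6, C('n')=8, C('o')=9, C('u')=10
L[0]='S': occ=0, LF[0]=C('S')+0=1+0=1
L[1]='a': occ=0, LF[1]=C('a')+0=2+0=2
L[2]='c': occ=0, LF[2]=C('c')+0=3+0=3
L[3]='i': occ=0, LF[3]=C('i')+0=5+0=5
L[4]='$': occ=0, LF[4]=C('$')+0=0+0=0
L[5]='n': occ=0, LF[5]=C('n')+0=8+0=8
L[6]='o': occ=0, LF[6]=C('o')+0=9+0=9
L[7]='m': occ=0, LF[7]=C('m')+0=6+0=6
L[8]='u': occ=0, LF[8]=C('u')+0=10+0=10
L[9]='c': occ=1, LF[9]=C('c')+1=3+1=4
L[10]='m': occ=1, LF[10]=C('m')+1=6+1=7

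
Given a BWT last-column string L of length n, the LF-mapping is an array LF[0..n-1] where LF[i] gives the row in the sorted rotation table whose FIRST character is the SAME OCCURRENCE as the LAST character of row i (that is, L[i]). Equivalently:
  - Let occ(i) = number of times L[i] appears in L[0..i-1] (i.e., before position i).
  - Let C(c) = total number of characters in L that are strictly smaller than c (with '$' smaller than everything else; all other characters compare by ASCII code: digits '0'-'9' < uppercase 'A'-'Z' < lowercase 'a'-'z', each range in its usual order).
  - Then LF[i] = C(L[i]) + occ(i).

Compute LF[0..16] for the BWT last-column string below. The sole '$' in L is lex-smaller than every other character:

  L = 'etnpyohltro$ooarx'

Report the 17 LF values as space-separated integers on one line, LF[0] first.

Answer: 2 13 5 10 16 6 3 4 14 11 7 0 8 9 1 12 15

Derivation:
Char counts: '$':1, 'a':1, 'e':1, 'h':1, 'l':1, 'n':1, 'o':4, 'p':1, 'r':2, 't':2, 'x':1, 'y':1
C (first-col start): C('$')=0, C('a')=1, C('e')=2, C('h')=3, C('l')=4, C('n')=5, C('o')=6, C('p')=10, C('r')=11, C('t')=13, C('x')=15, C('y')=16
L[0]='e': occ=0, LF[0]=C('e')+0=2+0=2
L[1]='t': occ=0, LF[1]=C('t')+0=13+0=13
L[2]='n': occ=0, LF[2]=C('n')+0=5+0=5
L[3]='p': occ=0, LF[3]=C('p')+0=10+0=10
L[4]='y': occ=0, LF[4]=C('y')+0=16+0=16
L[5]='o': occ=0, LF[5]=C('o')+0=6+0=6
L[6]='h': occ=0, LF[6]=C('h')+0=3+0=3
L[7]='l': occ=0, LF[7]=C('l')+0=4+0=4
L[8]='t': occ=1, LF[8]=C('t')+1=13+1=14
L[9]='r': occ=0, LF[9]=C('r')+0=11+0=11
L[10]='o': occ=1, LF[10]=C('o')+1=6+1=7
L[11]='$': occ=0, LF[11]=C('$')+0=0+0=0
L[12]='o': occ=2, LF[12]=C('o')+2=6+2=8
L[13]='o': occ=3, LF[13]=C('o')+3=6+3=9
L[14]='a': occ=0, LF[14]=C('a')+0=1+0=1
L[15]='r': occ=1, LF[15]=C('r')+1=11+1=12
L[16]='x': occ=0, LF[16]=C('x')+0=15+0=15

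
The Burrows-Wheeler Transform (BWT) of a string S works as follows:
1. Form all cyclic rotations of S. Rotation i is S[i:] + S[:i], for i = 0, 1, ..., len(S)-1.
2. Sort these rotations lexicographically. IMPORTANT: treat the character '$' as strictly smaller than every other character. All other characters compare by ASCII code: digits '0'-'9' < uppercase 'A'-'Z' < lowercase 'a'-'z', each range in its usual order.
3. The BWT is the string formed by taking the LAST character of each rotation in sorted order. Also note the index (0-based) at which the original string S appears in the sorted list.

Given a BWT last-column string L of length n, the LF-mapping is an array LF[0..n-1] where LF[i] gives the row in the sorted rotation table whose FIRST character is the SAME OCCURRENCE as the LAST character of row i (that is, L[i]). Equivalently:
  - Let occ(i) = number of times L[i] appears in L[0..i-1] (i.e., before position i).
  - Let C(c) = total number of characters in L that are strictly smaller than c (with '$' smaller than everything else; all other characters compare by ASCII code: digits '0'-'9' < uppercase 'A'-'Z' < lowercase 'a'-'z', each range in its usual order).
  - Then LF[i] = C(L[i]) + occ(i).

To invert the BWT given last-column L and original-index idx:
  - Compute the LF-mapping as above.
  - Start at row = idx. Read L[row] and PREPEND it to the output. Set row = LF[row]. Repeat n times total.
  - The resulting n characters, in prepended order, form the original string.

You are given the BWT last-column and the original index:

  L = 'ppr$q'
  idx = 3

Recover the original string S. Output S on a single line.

Answer: qrpp$

Derivation:
LF mapping: 1 2 4 0 3
Walk LF starting at row 3, prepending L[row]:
  step 1: row=3, L[3]='$', prepend. Next row=LF[3]=0
  step 2: row=0, L[0]='p', prepend. Next row=LF[0]=1
  step 3: row=1, L[1]='p', prepend. Next row=LF[1]=2
  step 4: row=2, L[2]='r', prepend. Next row=LF[2]=4
  step 5: row=4, L[4]='q', prepend. Next row=LF[4]=3
Reversed output: qrpp$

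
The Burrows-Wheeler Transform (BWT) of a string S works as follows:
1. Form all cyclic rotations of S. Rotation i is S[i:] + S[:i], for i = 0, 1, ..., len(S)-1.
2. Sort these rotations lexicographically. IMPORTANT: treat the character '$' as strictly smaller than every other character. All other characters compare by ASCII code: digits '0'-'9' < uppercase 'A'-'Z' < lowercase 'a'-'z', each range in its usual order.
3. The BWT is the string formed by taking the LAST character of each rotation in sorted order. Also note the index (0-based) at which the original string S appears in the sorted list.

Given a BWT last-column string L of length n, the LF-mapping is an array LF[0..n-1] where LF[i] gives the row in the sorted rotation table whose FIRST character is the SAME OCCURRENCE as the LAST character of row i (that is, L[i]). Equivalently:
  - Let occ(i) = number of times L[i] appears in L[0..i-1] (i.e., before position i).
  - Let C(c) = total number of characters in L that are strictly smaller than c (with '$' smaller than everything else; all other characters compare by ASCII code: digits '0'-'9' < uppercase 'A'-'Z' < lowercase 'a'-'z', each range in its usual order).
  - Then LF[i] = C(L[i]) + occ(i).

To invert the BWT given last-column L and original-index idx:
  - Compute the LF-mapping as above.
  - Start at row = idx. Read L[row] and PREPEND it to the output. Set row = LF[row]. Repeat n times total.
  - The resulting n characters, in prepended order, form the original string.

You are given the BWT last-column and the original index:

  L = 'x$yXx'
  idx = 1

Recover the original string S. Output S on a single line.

LF mapping: 2 0 4 1 3
Walk LF starting at row 1, prepending L[row]:
  step 1: row=1, L[1]='$', prepend. Next row=LF[1]=0
  step 2: row=0, L[0]='x', prepend. Next row=LF[0]=2
  step 3: row=2, L[2]='y', prepend. Next row=LF[2]=4
  step 4: row=4, L[4]='x', prepend. Next row=LF[4]=3
  step 5: row=3, L[3]='X', prepend. Next row=LF[3]=1
Reversed output: Xxyx$

Answer: Xxyx$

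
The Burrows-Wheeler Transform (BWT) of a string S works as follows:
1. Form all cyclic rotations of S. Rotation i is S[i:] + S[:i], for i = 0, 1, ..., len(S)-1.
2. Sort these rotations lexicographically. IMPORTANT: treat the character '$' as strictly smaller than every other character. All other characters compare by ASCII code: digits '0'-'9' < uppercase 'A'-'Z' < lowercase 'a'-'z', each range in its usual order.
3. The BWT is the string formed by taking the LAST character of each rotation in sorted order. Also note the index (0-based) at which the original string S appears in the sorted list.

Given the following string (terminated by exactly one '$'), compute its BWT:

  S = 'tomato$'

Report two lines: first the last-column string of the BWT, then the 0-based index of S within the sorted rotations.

Answer: omotta$
6

Derivation:
All 7 rotations (rotation i = S[i:]+S[:i]):
  rot[0] = tomato$
  rot[1] = omato$t
  rot[2] = mato$to
  rot[3] = ato$tom
  rot[4] = to$toma
  rot[5] = o$tomat
  rot[6] = $tomato
Sorted (with $ < everything):
  sorted[0] = $tomato  (last char: 'o')
  sorted[1] = ato$tom  (last char: 'm')
  sorted[2] = mato$to  (last char: 'o')
  sorted[3] = o$tomat  (last char: 't')
  sorted[4] = omato$t  (last char: 't')
  sorted[5] = to$toma  (last char: 'a')
  sorted[6] = tomato$  (last char: '$')
Last column: omotta$
Original string S is at sorted index 6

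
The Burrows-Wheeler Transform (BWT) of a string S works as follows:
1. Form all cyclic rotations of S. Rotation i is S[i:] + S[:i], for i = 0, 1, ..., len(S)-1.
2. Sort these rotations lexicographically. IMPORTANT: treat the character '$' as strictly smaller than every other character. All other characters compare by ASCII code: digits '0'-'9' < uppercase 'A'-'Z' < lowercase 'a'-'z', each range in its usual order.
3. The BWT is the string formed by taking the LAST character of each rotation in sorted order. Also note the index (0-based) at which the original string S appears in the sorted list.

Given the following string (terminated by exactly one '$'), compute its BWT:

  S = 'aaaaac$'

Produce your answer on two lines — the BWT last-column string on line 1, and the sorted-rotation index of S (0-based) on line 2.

Answer: c$aaaaa
1

Derivation:
All 7 rotations (rotation i = S[i:]+S[:i]):
  rot[0] = aaaaac$
  rot[1] = aaaac$a
  rot[2] = aaac$aa
  rot[3] = aac$aaa
  rot[4] = ac$aaaa
  rot[5] = c$aaaaa
  rot[6] = $aaaaac
Sorted (with $ < everything):
  sorted[0] = $aaaaac  (last char: 'c')
  sorted[1] = aaaaac$  (last char: '$')
  sorted[2] = aaaac$a  (last char: 'a')
  sorted[3] = aaac$aa  (last char: 'a')
  sorted[4] = aac$aaa  (last char: 'a')
  sorted[5] = ac$aaaa  (last char: 'a')
  sorted[6] = c$aaaaa  (last char: 'a')
Last column: c$aaaaa
Original string S is at sorted index 1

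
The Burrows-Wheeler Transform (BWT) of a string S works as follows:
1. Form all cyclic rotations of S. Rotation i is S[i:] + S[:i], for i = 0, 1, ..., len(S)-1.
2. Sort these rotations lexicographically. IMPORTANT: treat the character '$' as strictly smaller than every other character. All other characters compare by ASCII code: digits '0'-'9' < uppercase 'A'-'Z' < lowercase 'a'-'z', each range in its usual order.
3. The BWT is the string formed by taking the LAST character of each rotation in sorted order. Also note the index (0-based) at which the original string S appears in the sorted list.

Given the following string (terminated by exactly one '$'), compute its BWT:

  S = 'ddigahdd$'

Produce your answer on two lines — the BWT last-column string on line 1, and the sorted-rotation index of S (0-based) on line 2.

Answer: dgdh$diad
4

Derivation:
All 9 rotations (rotation i = S[i:]+S[:i]):
  rot[0] = ddigahdd$
  rot[1] = digahdd$d
  rot[2] = igahdd$dd
  rot[3] = gahdd$ddi
  rot[4] = ahdd$ddig
  rot[5] = hdd$ddiga
  rot[6] = dd$ddigah
  rot[7] = d$ddigahd
  rot[8] = $ddigahdd
Sorted (with $ < everything):
  sorted[0] = $ddigahdd  (last char: 'd')
  sorted[1] = ahdd$ddig  (last char: 'g')
  sorted[2] = d$ddigahd  (last char: 'd')
  sorted[3] = dd$ddigah  (last char: 'h')
  sorted[4] = ddigahdd$  (last char: '$')
  sorted[5] = digahdd$d  (last char: 'd')
  sorted[6] = gahdd$ddi  (last char: 'i')
  sorted[7] = hdd$ddiga  (last char: 'a')
  sorted[8] = igahdd$dd  (last char: 'd')
Last column: dgdh$diad
Original string S is at sorted index 4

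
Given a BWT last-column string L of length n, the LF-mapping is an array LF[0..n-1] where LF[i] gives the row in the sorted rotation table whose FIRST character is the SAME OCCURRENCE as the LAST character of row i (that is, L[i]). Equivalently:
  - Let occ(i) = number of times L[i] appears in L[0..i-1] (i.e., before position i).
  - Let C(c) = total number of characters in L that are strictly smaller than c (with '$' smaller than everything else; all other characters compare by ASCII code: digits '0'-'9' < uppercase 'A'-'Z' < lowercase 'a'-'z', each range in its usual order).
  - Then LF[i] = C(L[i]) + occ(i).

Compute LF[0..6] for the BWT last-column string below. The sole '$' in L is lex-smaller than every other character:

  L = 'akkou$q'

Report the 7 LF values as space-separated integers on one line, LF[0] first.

Char counts: '$':1, 'a':1, 'k':2, 'o':1, 'q':1, 'u':1
C (first-col start): C('$')=0, C('a')=1, C('k')=2, C('o')=4, C('q')=5, C('u')=6
L[0]='a': occ=0, LF[0]=C('a')+0=1+0=1
L[1]='k': occ=0, LF[1]=C('k')+0=2+0=2
L[2]='k': occ=1, LF[2]=C('k')+1=2+1=3
L[3]='o': occ=0, LF[3]=C('o')+0=4+0=4
L[4]='u': occ=0, LF[4]=C('u')+0=6+0=6
L[5]='$': occ=0, LF[5]=C('$')+0=0+0=0
L[6]='q': occ=0, LF[6]=C('q')+0=5+0=5

Answer: 1 2 3 4 6 0 5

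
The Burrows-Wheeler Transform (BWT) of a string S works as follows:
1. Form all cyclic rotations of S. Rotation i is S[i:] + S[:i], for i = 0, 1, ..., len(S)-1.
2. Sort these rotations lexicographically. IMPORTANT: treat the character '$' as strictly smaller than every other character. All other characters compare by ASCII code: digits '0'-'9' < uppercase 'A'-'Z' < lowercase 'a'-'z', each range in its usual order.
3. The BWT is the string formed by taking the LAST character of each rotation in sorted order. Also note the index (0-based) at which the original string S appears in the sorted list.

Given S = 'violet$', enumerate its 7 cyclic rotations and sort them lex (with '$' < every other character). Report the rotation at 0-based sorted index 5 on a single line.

All 7 rotations (rotation i = S[i:]+S[:i]):
  rot[0] = violet$
  rot[1] = iolet$v
  rot[2] = olet$vi
  rot[3] = let$vio
  rot[4] = et$viol
  rot[5] = t$viole
  rot[6] = $violet
Sorted (with $ < everything):
  sorted[0] = $violet
  sorted[1] = et$viol
  sorted[2] = iolet$v
  sorted[3] = let$vio
  sorted[4] = olet$vi
  sorted[5] = t$viole
  sorted[6] = violet$
sorted[5] = t$viole

Answer: t$viole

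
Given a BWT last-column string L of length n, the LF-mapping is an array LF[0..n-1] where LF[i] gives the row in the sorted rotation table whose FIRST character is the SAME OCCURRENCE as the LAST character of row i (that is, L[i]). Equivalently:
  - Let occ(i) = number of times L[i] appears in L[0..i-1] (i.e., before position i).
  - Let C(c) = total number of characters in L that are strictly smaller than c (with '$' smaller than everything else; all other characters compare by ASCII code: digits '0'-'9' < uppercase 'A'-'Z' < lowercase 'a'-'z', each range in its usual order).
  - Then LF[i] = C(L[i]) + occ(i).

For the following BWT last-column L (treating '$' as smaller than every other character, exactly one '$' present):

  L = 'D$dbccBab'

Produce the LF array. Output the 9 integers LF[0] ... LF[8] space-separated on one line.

Char counts: '$':1, 'B':1, 'D':1, 'a':1, 'b':2, 'c':2, 'd':1
C (first-col start): C('$')=0, C('B')=1, C('D')=2, C('a')=3, C('b')=4, C('c')=6, C('d')=8
L[0]='D': occ=0, LF[0]=C('D')+0=2+0=2
L[1]='$': occ=0, LF[1]=C('$')+0=0+0=0
L[2]='d': occ=0, LF[2]=C('d')+0=8+0=8
L[3]='b': occ=0, LF[3]=C('b')+0=4+0=4
L[4]='c': occ=0, LF[4]=C('c')+0=6+0=6
L[5]='c': occ=1, LF[5]=C('c')+1=6+1=7
L[6]='B': occ=0, LF[6]=C('B')+0=1+0=1
L[7]='a': occ=0, LF[7]=C('a')+0=3+0=3
L[8]='b': occ=1, LF[8]=C('b')+1=4+1=5

Answer: 2 0 8 4 6 7 1 3 5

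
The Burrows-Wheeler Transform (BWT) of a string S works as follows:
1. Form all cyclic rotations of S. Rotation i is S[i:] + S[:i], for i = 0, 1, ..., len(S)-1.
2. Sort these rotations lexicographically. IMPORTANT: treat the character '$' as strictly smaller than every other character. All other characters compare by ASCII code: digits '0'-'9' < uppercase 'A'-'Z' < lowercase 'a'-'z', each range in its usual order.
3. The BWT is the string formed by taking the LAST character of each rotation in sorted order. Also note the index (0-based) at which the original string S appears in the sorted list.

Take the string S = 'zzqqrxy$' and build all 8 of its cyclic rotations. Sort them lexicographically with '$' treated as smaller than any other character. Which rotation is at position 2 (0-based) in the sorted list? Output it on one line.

All 8 rotations (rotation i = S[i:]+S[:i]):
  rot[0] = zzqqrxy$
  rot[1] = zqqrxy$z
  rot[2] = qqrxy$zz
  rot[3] = qrxy$zzq
  rot[4] = rxy$zzqq
  rot[5] = xy$zzqqr
  rot[6] = y$zzqqrx
  rot[7] = $zzqqrxy
Sorted (with $ < everything):
  sorted[0] = $zzqqrxy
  sorted[1] = qqrxy$zz
  sorted[2] = qrxy$zzq
  sorted[3] = rxy$zzqq
  sorted[4] = xy$zzqqr
  sorted[5] = y$zzqqrx
  sorted[6] = zqqrxy$z
  sorted[7] = zzqqrxy$
sorted[2] = qrxy$zzq

Answer: qrxy$zzq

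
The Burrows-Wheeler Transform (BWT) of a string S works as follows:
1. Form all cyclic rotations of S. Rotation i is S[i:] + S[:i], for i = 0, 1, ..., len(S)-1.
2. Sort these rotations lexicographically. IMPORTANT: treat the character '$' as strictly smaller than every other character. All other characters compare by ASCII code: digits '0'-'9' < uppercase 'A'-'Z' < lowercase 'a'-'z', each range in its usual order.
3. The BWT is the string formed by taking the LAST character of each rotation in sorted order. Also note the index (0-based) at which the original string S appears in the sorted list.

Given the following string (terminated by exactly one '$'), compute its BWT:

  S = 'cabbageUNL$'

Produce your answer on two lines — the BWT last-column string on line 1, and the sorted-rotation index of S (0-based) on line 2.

Answer: LNUecbba$ga
8

Derivation:
All 11 rotations (rotation i = S[i:]+S[:i]):
  rot[0] = cabbageUNL$
  rot[1] = abbageUNL$c
  rot[2] = bbageUNL$ca
  rot[3] = bageUNL$cab
  rot[4] = ageUNL$cabb
  rot[5] = geUNL$cabba
  rot[6] = eUNL$cabbag
  rot[7] = UNL$cabbage
  rot[8] = NL$cabbageU
  rot[9] = L$cabbageUN
  rot[10] = $cabbageUNL
Sorted (with $ < everything):
  sorted[0] = $cabbageUNL  (last char: 'L')
  sorted[1] = L$cabbageUN  (last char: 'N')
  sorted[2] = NL$cabbageU  (last char: 'U')
  sorted[3] = UNL$cabbage  (last char: 'e')
  sorted[4] = abbageUNL$c  (last char: 'c')
  sorted[5] = ageUNL$cabb  (last char: 'b')
  sorted[6] = bageUNL$cab  (last char: 'b')
  sorted[7] = bbageUNL$ca  (last char: 'a')
  sorted[8] = cabbageUNL$  (last char: '$')
  sorted[9] = eUNL$cabbag  (last char: 'g')
  sorted[10] = geUNL$cabba  (last char: 'a')
Last column: LNUecbba$ga
Original string S is at sorted index 8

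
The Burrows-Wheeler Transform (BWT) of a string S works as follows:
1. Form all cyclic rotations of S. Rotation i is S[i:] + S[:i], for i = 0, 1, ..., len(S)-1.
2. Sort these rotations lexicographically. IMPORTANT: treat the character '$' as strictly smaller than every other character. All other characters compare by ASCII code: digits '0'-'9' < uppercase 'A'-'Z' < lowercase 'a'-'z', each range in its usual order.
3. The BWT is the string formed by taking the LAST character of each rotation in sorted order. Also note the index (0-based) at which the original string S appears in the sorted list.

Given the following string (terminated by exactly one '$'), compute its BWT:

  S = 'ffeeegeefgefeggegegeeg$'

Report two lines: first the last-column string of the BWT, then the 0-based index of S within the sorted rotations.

All 23 rotations (rotation i = S[i:]+S[:i]):
  rot[0] = ffeeegeefgefeggegegeeg$
  rot[1] = feeegeefgefeggegegeeg$f
  rot[2] = eeegeefgefeggegegeeg$ff
  rot[3] = eegeefgefeggegegeeg$ffe
  rot[4] = egeefgefeggegegeeg$ffee
  rot[5] = geefgefeggegegeeg$ffeee
  rot[6] = eefgefeggegegeeg$ffeeeg
  rot[7] = efgefeggegegeeg$ffeeege
  rot[8] = fgefeggegegeeg$ffeeegee
  rot[9] = gefeggegegeeg$ffeeegeef
  rot[10] = efeggegegeeg$ffeeegeefg
  rot[11] = feggegegeeg$ffeeegeefge
  rot[12] = eggegegeeg$ffeeegeefgef
  rot[13] = ggegegeeg$ffeeegeefgefe
  rot[14] = gegegeeg$ffeeegeefgefeg
  rot[15] = egegeeg$ffeeegeefgefegg
  rot[16] = gegeeg$ffeeegeefgefegge
  rot[17] = egeeg$ffeeegeefgefeggeg
  rot[18] = geeg$ffeeegeefgefeggege
  rot[19] = eeg$ffeeegeefgefeggegeg
  rot[20] = eg$ffeeegeefgefeggegege
  rot[21] = g$ffeeegeefgefeggegegee
  rot[22] = $ffeeegeefgefeggegegeeg
Sorted (with $ < everything):
  sorted[0] = $ffeeegeefgefeggegegeeg  (last char: 'g')
  sorted[1] = eeegeefgefeggegegeeg$ff  (last char: 'f')
  sorted[2] = eefgefeggegegeeg$ffeeeg  (last char: 'g')
  sorted[3] = eeg$ffeeegeefgefeggegeg  (last char: 'g')
  sorted[4] = eegeefgefeggegegeeg$ffe  (last char: 'e')
  sorted[5] = efeggegegeeg$ffeeegeefg  (last char: 'g')
  sorted[6] = efgefeggegegeeg$ffeeege  (last char: 'e')
  sorted[7] = eg$ffeeegeefgefeggegege  (last char: 'e')
  sorted[8] = egeefgefeggegegeeg$ffee  (last char: 'e')
  sorted[9] = egeeg$ffeeegeefgefeggeg  (last char: 'g')
  sorted[10] = egegeeg$ffeeegeefgefegg  (last char: 'g')
  sorted[11] = eggegegeeg$ffeeegeefgef  (last char: 'f')
  sorted[12] = feeegeefgefeggegegeeg$f  (last char: 'f')
  sorted[13] = feggegegeeg$ffeeegeefge  (last char: 'e')
  sorted[14] = ffeeegeefgefeggegegeeg$  (last char: '$')
  sorted[15] = fgefeggegegeeg$ffeeegee  (last char: 'e')
  sorted[16] = g$ffeeegeefgefeggegegee  (last char: 'e')
  sorted[17] = geefgefeggegegeeg$ffeee  (last char: 'e')
  sorted[18] = geeg$ffeeegeefgefeggege  (last char: 'e')
  sorted[19] = gefeggegegeeg$ffeeegeef  (last char: 'f')
  sorted[20] = gegeeg$ffeeegeefgefegge  (last char: 'e')
  sorted[21] = gegegeeg$ffeeegeefgefeg  (last char: 'g')
  sorted[22] = ggegegeeg$ffeeegeefgefe  (last char: 'e')
Last column: gfggegeeeggffe$eeeefege
Original string S is at sorted index 14

Answer: gfggegeeeggffe$eeeefege
14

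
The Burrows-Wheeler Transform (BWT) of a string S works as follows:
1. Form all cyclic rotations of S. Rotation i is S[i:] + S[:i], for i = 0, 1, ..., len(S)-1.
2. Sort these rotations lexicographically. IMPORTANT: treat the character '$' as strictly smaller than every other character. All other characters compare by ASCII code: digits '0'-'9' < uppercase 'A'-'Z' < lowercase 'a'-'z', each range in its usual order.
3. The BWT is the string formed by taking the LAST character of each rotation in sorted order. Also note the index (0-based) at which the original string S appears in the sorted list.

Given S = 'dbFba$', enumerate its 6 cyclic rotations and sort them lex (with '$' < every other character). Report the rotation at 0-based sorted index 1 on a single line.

Answer: Fba$db

Derivation:
All 6 rotations (rotation i = S[i:]+S[:i]):
  rot[0] = dbFba$
  rot[1] = bFba$d
  rot[2] = Fba$db
  rot[3] = ba$dbF
  rot[4] = a$dbFb
  rot[5] = $dbFba
Sorted (with $ < everything):
  sorted[0] = $dbFba
  sorted[1] = Fba$db
  sorted[2] = a$dbFb
  sorted[3] = bFba$d
  sorted[4] = ba$dbF
  sorted[5] = dbFba$
sorted[1] = Fba$db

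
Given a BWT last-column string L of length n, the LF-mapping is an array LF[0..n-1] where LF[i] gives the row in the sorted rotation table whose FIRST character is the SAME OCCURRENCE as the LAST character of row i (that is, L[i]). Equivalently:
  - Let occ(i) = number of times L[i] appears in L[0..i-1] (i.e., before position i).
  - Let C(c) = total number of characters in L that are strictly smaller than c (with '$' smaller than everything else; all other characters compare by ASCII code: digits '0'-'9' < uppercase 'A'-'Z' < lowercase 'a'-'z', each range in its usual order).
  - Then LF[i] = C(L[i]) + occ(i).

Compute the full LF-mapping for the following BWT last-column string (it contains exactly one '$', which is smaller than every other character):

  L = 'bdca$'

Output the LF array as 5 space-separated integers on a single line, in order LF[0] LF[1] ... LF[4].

Answer: 2 4 3 1 0

Derivation:
Char counts: '$':1, 'a':1, 'b':1, 'c':1, 'd':1
C (first-col start): C('$')=0, C('a')=1, C('b')=2, C('c')=3, C('d')=4
L[0]='b': occ=0, LF[0]=C('b')+0=2+0=2
L[1]='d': occ=0, LF[1]=C('d')+0=4+0=4
L[2]='c': occ=0, LF[2]=C('c')+0=3+0=3
L[3]='a': occ=0, LF[3]=C('a')+0=1+0=1
L[4]='$': occ=0, LF[4]=C('$')+0=0+0=0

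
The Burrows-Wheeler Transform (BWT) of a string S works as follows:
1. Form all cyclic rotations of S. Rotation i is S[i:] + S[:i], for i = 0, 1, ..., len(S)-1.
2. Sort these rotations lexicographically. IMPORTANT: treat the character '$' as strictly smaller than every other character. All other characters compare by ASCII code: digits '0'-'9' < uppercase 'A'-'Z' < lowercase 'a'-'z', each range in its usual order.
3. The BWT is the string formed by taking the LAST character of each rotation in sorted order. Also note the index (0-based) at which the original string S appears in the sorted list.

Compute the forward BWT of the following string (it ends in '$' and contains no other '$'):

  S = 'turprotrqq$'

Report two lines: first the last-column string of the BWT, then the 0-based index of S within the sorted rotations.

All 11 rotations (rotation i = S[i:]+S[:i]):
  rot[0] = turprotrqq$
  rot[1] = urprotrqq$t
  rot[2] = rprotrqq$tu
  rot[3] = protrqq$tur
  rot[4] = rotrqq$turp
  rot[5] = otrqq$turpr
  rot[6] = trqq$turpro
  rot[7] = rqq$turprot
  rot[8] = qq$turprotr
  rot[9] = q$turprotrq
  rot[10] = $turprotrqq
Sorted (with $ < everything):
  sorted[0] = $turprotrqq  (last char: 'q')
  sorted[1] = otrqq$turpr  (last char: 'r')
  sorted[2] = protrqq$tur  (last char: 'r')
  sorted[3] = q$turprotrq  (last char: 'q')
  sorted[4] = qq$turprotr  (last char: 'r')
  sorted[5] = rotrqq$turp  (last char: 'p')
  sorted[6] = rprotrqq$tu  (last char: 'u')
  sorted[7] = rqq$turprot  (last char: 't')
  sorted[8] = trqq$turpro  (last char: 'o')
  sorted[9] = turprotrqq$  (last char: '$')
  sorted[10] = urprotrqq$t  (last char: 't')
Last column: qrrqrputo$t
Original string S is at sorted index 9

Answer: qrrqrputo$t
9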